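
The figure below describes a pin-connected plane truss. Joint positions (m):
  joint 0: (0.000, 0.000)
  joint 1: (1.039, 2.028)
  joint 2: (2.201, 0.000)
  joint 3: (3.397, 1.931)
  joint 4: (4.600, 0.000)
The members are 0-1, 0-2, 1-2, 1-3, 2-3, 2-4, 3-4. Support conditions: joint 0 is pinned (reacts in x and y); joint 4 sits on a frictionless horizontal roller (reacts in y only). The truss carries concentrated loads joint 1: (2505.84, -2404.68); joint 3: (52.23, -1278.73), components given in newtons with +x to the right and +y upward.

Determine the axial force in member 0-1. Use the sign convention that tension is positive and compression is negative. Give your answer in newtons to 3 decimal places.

-1201.442

N=5 nodes, M=7 members, R=3 reactions → 2N=10, M+R=10
member 0 (0-1): L=2.2787, (cx,cy)=(0.4560,0.8900)
member 1 (0-2): L=2.2010, (cx,cy)=(1.0000,0.0000)
member 2 (1-2): L=2.3373, (cx,cy)=(0.4972,-0.8677)
member 3 (1-3): L=2.3600, (cx,cy)=(0.9992,-0.0411)
member 4 (2-3): L=2.2714, (cx,cy)=(0.5266,0.8501)
member 5 (2-4): L=2.3990, (cx,cy)=(1.0000,0.0000)
member 6 (3-4): L=2.2751, (cx,cy)=(0.5288,-0.8488)
solve A·x = −loads:
  F[0-1] = -1201.4417 N (compression)
  F[0-2] = +3105.8903 N (tension)
  F[1-2] = -1427.9600 N (compression)
  F[1-3] = -2345.7290 N (compression)
  F[2-3] = +1457.3881 N (tension)
  F[2-4] = +1628.5867 N (tension)
  F[3-4] = -3079.9321 N (compression)
  Rx@0 = -2558.0700 N
  Ry@0 = +1069.2778 N
  Ry@4 = +2614.1322 N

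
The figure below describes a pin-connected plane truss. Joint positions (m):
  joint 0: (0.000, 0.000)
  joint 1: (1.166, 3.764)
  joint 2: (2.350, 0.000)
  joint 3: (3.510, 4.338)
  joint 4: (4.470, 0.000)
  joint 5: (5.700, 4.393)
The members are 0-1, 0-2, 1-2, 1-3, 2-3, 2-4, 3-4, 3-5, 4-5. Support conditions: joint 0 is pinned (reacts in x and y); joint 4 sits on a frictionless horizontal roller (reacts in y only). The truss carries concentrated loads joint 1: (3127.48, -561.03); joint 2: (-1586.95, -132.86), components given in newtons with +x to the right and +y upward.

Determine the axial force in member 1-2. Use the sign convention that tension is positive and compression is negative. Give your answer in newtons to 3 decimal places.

-3230.658

N=6 nodes, M=9 members, R=3 reactions → 2N=12, M+R=12
member 0 (0-1): L=3.9405, (cx,cy)=(0.2959,0.9552)
member 1 (0-2): L=2.3500, (cx,cy)=(1.0000,0.0000)
member 2 (1-2): L=3.9458, (cx,cy)=(0.3001,-0.9539)
member 3 (1-3): L=2.4133, (cx,cy)=(0.9713,0.2379)
member 4 (2-3): L=4.4904, (cx,cy)=(0.2583,0.9661)
member 5 (2-4): L=2.1200, (cx,cy)=(1.0000,0.0000)
member 6 (3-4): L=4.4430, (cx,cy)=(0.2161,-0.9764)
member 7 (3-5): L=2.1907, (cx,cy)=(0.9997,0.0251)
member 8 (4-5): L=4.5619, (cx,cy)=(0.2696,0.9630)
solve A·x = −loads:
  F[0-1] = +2256.8920 N (tension)
  F[0-2] = +872.7060 N (tension)
  F[1-2] = -3230.6583 N (compression)
  F[1-3] = -1534.2844 N (compression)
  F[2-3] = +3327.5943 N (tension)
  F[2-4] = +630.6419 N (tension)
  F[3-4] = -2918.6594 N (compression)
  F[3-5] = -0.0000 N (compression)
  F[4-5] = +0.0000 N (tension)
  Rx@0 = -1540.5300 N
  Ry@0 = -2155.8229 N
  Ry@4 = +2849.7129 N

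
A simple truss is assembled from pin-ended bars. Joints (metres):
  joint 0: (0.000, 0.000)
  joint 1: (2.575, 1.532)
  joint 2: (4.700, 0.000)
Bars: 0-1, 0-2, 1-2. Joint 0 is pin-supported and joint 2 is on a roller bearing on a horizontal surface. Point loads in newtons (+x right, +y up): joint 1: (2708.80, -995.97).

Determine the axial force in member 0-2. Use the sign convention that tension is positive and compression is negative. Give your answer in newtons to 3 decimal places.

N=3 nodes, M=3 members, R=3 reactions → 2N=6, M+R=6
member 0 (0-1): L=2.9963, (cx,cy)=(0.8594,0.5113)
member 1 (0-2): L=4.7000, (cx,cy)=(1.0000,0.0000)
member 2 (1-2): L=2.6197, (cx,cy)=(0.8112,-0.5848)
solve A·x = −loads:
  F[0-1] = +846.1692 N (tension)
  F[0-2] = +1981.6013 N (tension)
  F[1-2] = -2442.8862 N (compression)
  Rx@0 = -2708.8000 N
  Ry@0 = -432.6479 N
  Ry@2 = +1428.6179 N

1981.601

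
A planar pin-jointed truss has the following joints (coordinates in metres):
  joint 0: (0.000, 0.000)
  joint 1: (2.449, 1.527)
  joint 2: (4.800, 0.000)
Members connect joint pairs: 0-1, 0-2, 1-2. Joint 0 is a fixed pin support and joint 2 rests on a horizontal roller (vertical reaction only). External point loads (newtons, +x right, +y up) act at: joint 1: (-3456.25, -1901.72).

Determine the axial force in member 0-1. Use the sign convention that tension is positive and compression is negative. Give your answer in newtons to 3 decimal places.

N=3 nodes, M=3 members, R=3 reactions → 2N=6, M+R=6
member 0 (0-1): L=2.8861, (cx,cy)=(0.8486,0.5291)
member 1 (0-2): L=4.8000, (cx,cy)=(1.0000,0.0000)
member 2 (1-2): L=2.8034, (cx,cy)=(0.8386,-0.5447)
solve A·x = −loads:
  F[0-1] = -3838.5631 N (compression)
  F[0-2] = -198.9900 N (compression)
  F[1-2] = +237.2795 N (tension)
  Rx@0 = +3456.2500 N
  Ry@0 = +2030.9661 N
  Ry@2 = -129.2461 N

-3838.563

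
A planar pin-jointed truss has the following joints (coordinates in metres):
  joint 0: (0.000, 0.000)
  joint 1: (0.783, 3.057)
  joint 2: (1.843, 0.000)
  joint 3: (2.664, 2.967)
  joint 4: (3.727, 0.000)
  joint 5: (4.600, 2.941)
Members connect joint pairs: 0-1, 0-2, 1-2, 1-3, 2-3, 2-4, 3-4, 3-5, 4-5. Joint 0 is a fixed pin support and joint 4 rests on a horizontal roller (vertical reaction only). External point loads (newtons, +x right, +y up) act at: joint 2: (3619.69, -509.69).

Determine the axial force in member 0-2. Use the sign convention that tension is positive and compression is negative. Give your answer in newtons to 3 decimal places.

N=6 nodes, M=9 members, R=3 reactions → 2N=12, M+R=12
member 0 (0-1): L=3.1557, (cx,cy)=(0.2481,0.9687)
member 1 (0-2): L=1.8430, (cx,cy)=(1.0000,0.0000)
member 2 (1-2): L=3.2356, (cx,cy)=(0.3276,-0.9448)
member 3 (1-3): L=1.8832, (cx,cy)=(0.9989,-0.0478)
member 4 (2-3): L=3.0785, (cx,cy)=(0.2667,0.9638)
member 5 (2-4): L=1.8840, (cx,cy)=(1.0000,0.0000)
member 6 (3-4): L=3.1517, (cx,cy)=(0.3373,-0.9414)
member 7 (3-5): L=1.9362, (cx,cy)=(0.9999,-0.0134)
member 8 (4-5): L=3.0678, (cx,cy)=(0.2846,0.9587)
solve A·x = −loads:
  F[0-1] = -265.9657 N (compression)
  F[0-2] = +3685.6824 N (tension)
  F[1-2] = +280.6967 N (tension)
  F[1-3] = -158.1320 N (compression)
  F[2-3] = +253.6713 N (tension)
  F[2-4] = +90.3000 N (tension)
  F[3-4] = -267.7294 N (compression)
  F[3-5] = -0.0000 N (compression)
  F[4-5] = +0.0000 N (tension)
  Rx@0 = -3619.6900 N
  Ry@0 = +257.6485 N
  Ry@4 = +252.0415 N

3685.682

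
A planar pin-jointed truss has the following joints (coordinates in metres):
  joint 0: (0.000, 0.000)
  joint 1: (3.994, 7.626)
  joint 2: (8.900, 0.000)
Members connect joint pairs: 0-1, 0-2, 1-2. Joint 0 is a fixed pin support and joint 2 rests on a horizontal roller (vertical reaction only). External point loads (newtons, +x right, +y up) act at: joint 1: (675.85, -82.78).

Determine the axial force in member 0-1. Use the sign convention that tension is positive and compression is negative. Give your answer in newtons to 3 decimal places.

602.210

N=3 nodes, M=3 members, R=3 reactions → 2N=6, M+R=6
member 0 (0-1): L=8.6086, (cx,cy)=(0.4640,0.8859)
member 1 (0-2): L=8.9000, (cx,cy)=(1.0000,0.0000)
member 2 (1-2): L=9.0678, (cx,cy)=(0.5410,-0.8410)
solve A·x = −loads:
  F[0-1] = +602.2104 N (tension)
  F[0-2] = +396.4515 N (tension)
  F[1-2] = -732.7633 N (compression)
  Rx@0 = -675.8500 N
  Ry@0 = -533.4734 N
  Ry@2 = +616.2534 N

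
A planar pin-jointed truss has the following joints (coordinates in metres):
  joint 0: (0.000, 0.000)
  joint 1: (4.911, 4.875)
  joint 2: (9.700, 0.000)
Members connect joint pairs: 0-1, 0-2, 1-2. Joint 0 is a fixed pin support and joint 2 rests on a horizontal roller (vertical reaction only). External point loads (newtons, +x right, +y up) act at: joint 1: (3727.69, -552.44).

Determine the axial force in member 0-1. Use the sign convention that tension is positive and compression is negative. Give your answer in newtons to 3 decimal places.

N=3 nodes, M=3 members, R=3 reactions → 2N=6, M+R=6
member 0 (0-1): L=6.9198, (cx,cy)=(0.7097,0.7045)
member 1 (0-2): L=9.7000, (cx,cy)=(1.0000,0.0000)
member 2 (1-2): L=6.8338, (cx,cy)=(0.7008,-0.7134)
solve A·x = −loads:
  F[0-1] = +2272.1147 N (tension)
  F[0-2] = +2115.1628 N (tension)
  F[1-2] = -3018.2700 N (compression)
  Rx@0 = -3727.6900 N
  Ry@0 = -1600.7066 N
  Ry@2 = +2153.1466 N

2272.115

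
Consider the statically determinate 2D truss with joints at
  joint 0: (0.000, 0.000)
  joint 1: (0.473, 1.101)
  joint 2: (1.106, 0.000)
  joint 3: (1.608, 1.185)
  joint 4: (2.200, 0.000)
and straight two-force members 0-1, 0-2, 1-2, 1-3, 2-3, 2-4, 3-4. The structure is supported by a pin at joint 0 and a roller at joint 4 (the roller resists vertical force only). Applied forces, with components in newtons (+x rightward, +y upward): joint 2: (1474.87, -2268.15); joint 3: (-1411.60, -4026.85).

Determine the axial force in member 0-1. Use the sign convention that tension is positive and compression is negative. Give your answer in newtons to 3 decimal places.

N=5 nodes, M=7 members, R=3 reactions → 2N=10, M+R=10
member 0 (0-1): L=1.1983, (cx,cy)=(0.3947,0.9188)
member 1 (0-2): L=1.1060, (cx,cy)=(1.0000,0.0000)
member 2 (1-2): L=1.2700, (cx,cy)=(0.4984,-0.8669)
member 3 (1-3): L=1.1381, (cx,cy)=(0.9973,0.0738)
member 4 (2-3): L=1.2869, (cx,cy)=(0.3901,0.9208)
member 5 (2-4): L=1.0940, (cx,cy)=(1.0000,0.0000)
member 6 (3-4): L=1.3246, (cx,cy)=(0.4469,-0.8946)
solve A·x = −loads:
  F[0-1] = -3234.4569 N (compression)
  F[0-2] = +1339.9906 N (tension)
  F[1-2] = +3183.5200 N (tension)
  F[1-3] = -2871.3035 N (compression)
  F[2-3] = -534.0496 N (compression)
  F[2-4] = +1660.1893 N (tension)
  F[3-4] = -3714.8047 N (compression)
  Rx@0 = -63.2700 N
  Ry@0 = +2971.8170 N
  Ry@4 = +3323.1830 N

-3234.457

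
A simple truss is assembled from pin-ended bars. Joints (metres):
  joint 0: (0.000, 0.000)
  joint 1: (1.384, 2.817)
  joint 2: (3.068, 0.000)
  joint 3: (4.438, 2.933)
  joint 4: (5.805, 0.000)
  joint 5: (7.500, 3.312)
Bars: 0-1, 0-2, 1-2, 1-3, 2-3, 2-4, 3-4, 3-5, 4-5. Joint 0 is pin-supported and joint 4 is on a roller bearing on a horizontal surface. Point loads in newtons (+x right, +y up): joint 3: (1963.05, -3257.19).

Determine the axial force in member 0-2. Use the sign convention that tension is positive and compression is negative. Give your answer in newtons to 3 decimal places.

1852.598

N=6 nodes, M=9 members, R=3 reactions → 2N=12, M+R=12
member 0 (0-1): L=3.1386, (cx,cy)=(0.4410,0.8975)
member 1 (0-2): L=3.0680, (cx,cy)=(1.0000,0.0000)
member 2 (1-2): L=3.2820, (cx,cy)=(0.5131,-0.8583)
member 3 (1-3): L=3.0562, (cx,cy)=(0.9993,0.0380)
member 4 (2-3): L=3.2372, (cx,cy)=(0.4232,0.9060)
member 5 (2-4): L=2.7370, (cx,cy)=(1.0000,0.0000)
member 6 (3-4): L=3.2359, (cx,cy)=(0.4224,-0.9064)
member 7 (3-5): L=3.0854, (cx,cy)=(0.9924,0.1228)
member 8 (4-5): L=3.7205, (cx,cy)=(0.4556,0.8902)
solve A·x = −loads:
  F[0-1] = +250.4817 N (tension)
  F[0-2] = +1852.5981 N (tension)
  F[1-2] = -251.3276 N (compression)
  F[1-3] = +239.5822 N (tension)
  F[2-3] = +238.0937 N (tension)
  F[2-4] = +1622.8776 N (tension)
  F[3-4] = -3841.6254 N (compression)
  F[3-5] = -0.0000 N (compression)
  F[4-5] = -0.0000 N (compression)
  Rx@0 = -1963.0500 N
  Ry@0 = -224.8143 N
  Ry@4 = +3482.0043 N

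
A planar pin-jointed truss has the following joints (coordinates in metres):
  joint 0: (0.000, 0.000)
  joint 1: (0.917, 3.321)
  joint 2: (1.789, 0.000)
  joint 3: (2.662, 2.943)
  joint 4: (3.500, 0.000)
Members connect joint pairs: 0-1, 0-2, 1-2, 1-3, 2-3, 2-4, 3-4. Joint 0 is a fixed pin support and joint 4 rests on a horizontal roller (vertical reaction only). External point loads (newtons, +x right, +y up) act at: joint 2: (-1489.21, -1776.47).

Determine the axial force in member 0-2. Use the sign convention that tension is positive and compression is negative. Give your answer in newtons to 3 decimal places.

-1249.415

N=5 nodes, M=7 members, R=3 reactions → 2N=10, M+R=10
member 0 (0-1): L=3.4453, (cx,cy)=(0.2662,0.9639)
member 1 (0-2): L=1.7890, (cx,cy)=(1.0000,0.0000)
member 2 (1-2): L=3.4336, (cx,cy)=(0.2540,-0.9672)
member 3 (1-3): L=1.7855, (cx,cy)=(0.9773,-0.2117)
member 4 (2-3): L=3.0698, (cx,cy)=(0.2844,0.9587)
member 5 (2-4): L=1.7110, (cx,cy)=(1.0000,0.0000)
member 6 (3-4): L=3.0600, (cx,cy)=(0.2739,-0.9618)
solve A·x = −loads:
  F[0-1] = -900.9383 N (compression)
  F[0-2] = -1249.4149 N (compression)
  F[1-2] = +1008.9710 N (tension)
  F[1-3] = -507.5408 N (compression)
  F[2-3] = +835.0593 N (tension)
  F[2-4] = +258.5556 N (tension)
  F[3-4] = -944.1236 N (compression)
  Rx@0 = +1489.2100 N
  Ry@0 = +868.4400 N
  Ry@4 = +908.0300 N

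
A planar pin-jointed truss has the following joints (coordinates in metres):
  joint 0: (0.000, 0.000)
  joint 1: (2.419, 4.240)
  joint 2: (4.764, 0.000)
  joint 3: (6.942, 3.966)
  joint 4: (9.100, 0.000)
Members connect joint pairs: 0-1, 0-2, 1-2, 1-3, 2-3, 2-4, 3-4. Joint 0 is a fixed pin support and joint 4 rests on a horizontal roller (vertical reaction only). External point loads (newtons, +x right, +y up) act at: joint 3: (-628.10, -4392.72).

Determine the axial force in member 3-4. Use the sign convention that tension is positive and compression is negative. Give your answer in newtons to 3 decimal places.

N=5 nodes, M=7 members, R=3 reactions → 2N=10, M+R=10
member 0 (0-1): L=4.8815, (cx,cy)=(0.4955,0.8686)
member 1 (0-2): L=4.7640, (cx,cy)=(1.0000,0.0000)
member 2 (1-2): L=4.8453, (cx,cy)=(0.4840,-0.8751)
member 3 (1-3): L=4.5313, (cx,cy)=(0.9982,-0.0605)
member 4 (2-3): L=4.5247, (cx,cy)=(0.4814,0.8765)
member 5 (2-4): L=4.3360, (cx,cy)=(1.0000,0.0000)
member 6 (3-4): L=4.5151, (cx,cy)=(0.4780,-0.8784)
solve A·x = −loads:
  F[0-1] = -1514.4700 N (compression)
  F[0-2] = +122.3852 N (tension)
  F[1-2] = +1609.0909 N (tension)
  F[1-3] = -1532.0522 N (compression)
  F[2-3] = -1606.4416 N (compression)
  F[2-4] = +1674.4234 N (tension)
  F[3-4] = -3503.3306 N (compression)
  Rx@0 = +628.1000 N
  Ry@0 = +1315.4433 N
  Ry@4 = +3077.2767 N

-3503.331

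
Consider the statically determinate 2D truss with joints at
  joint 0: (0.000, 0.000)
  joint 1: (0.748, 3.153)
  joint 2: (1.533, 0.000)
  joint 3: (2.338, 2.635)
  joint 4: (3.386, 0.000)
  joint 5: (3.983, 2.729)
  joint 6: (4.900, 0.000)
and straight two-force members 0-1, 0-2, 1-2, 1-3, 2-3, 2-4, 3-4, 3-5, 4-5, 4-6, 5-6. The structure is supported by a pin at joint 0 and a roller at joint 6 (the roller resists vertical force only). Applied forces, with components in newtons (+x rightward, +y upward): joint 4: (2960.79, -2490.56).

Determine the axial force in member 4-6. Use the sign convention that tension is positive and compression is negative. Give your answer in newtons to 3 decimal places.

N=7 nodes, M=11 members, R=3 reactions → 2N=14, M+R=14
member 0 (0-1): L=3.2405, (cx,cy)=(0.2308,0.9730)
member 1 (0-2): L=1.5330, (cx,cy)=(1.0000,0.0000)
member 2 (1-2): L=3.2493, (cx,cy)=(0.2416,-0.9704)
member 3 (1-3): L=1.6723, (cx,cy)=(0.9508,-0.3098)
member 4 (2-3): L=2.7552, (cx,cy)=(0.2922,0.9564)
member 5 (2-4): L=1.8530, (cx,cy)=(1.0000,0.0000)
member 6 (3-4): L=2.8358, (cx,cy)=(0.3696,-0.9292)
member 7 (3-5): L=1.6477, (cx,cy)=(0.9984,0.0570)
member 8 (4-5): L=2.7935, (cx,cy)=(0.2137,0.9769)
member 9 (4-6): L=1.5140, (cx,cy)=(1.0000,0.0000)
member 10 (5-6): L=2.8789, (cx,cy)=(0.3185,-0.9479)
solve A·x = −loads:
  F[0-1] = -790.8905 N (compression)
  F[0-2] = +3143.3495 N (tension)
  F[1-2] = +929.7253 N (tension)
  F[1-3] = -428.2390 N (compression)
  F[2-3] = -943.3467 N (compression)
  F[2-4] = +3643.5856 N (tension)
  F[3-4] = +768.7025 N (tension)
  F[3-5] = -968.4591 N (compression)
  F[4-5] = +1818.2848 N (tension)
  F[4-6] = +578.3007 N (tension)
  F[5-6] = -1815.5903 N (compression)
  Rx@0 = -2960.7900 N
  Ry@0 = +769.5322 N
  Ry@6 = +1721.0278 N

578.301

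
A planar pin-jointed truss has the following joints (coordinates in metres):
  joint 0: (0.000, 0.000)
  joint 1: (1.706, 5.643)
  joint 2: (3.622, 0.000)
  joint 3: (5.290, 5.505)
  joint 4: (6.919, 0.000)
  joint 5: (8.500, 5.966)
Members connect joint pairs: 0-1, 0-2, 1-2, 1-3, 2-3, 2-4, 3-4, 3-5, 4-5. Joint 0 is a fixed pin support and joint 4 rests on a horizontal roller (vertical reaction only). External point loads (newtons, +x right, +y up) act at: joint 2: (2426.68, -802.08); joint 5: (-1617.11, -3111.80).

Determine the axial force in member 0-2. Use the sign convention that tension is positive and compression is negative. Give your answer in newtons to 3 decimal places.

1131.702

N=6 nodes, M=9 members, R=3 reactions → 2N=12, M+R=12
member 0 (0-1): L=5.8952, (cx,cy)=(0.2894,0.9572)
member 1 (0-2): L=3.6220, (cx,cy)=(1.0000,0.0000)
member 2 (1-2): L=5.9594, (cx,cy)=(0.3215,-0.9469)
member 3 (1-3): L=3.5867, (cx,cy)=(0.9993,-0.0385)
member 4 (2-3): L=5.7522, (cx,cy)=(0.2900,0.9570)
member 5 (2-4): L=3.2970, (cx,cy)=(1.0000,0.0000)
member 6 (3-4): L=5.7410, (cx,cy)=(0.2838,-0.9589)
member 7 (3-5): L=3.2429, (cx,cy)=(0.9898,0.1422)
member 8 (4-5): L=6.1719, (cx,cy)=(0.2562,0.9666)
solve A·x = −loads:
  F[0-1] = -1113.1560 N (compression)
  F[0-2] = +1131.7016 N (tension)
  F[1-2] = +1153.4500 N (tension)
  F[1-3] = -693.4893 N (compression)
  F[2-3] = -303.1551 N (compression)
  F[2-4] = -836.2258 N (compression)
  F[3-4] = +151.3543 N (tension)
  F[3-5] = -832.2834 N (compression)
  F[4-5] = -3096.8134 N (compression)
  Rx@0 = -809.5700 N
  Ry@0 = +1065.5268 N
  Ry@4 = +2848.3532 N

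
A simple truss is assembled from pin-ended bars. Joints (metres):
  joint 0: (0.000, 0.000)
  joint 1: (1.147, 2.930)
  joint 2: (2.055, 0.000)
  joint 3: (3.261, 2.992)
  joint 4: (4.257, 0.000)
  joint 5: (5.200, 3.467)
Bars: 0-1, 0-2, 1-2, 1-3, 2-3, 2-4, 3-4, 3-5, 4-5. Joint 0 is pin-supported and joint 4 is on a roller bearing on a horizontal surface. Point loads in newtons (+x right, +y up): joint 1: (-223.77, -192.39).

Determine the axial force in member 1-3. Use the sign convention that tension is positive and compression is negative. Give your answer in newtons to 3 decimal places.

76.132

N=6 nodes, M=9 members, R=3 reactions → 2N=12, M+R=12
member 0 (0-1): L=3.1465, (cx,cy)=(0.3645,0.9312)
member 1 (0-2): L=2.0550, (cx,cy)=(1.0000,0.0000)
member 2 (1-2): L=3.0675, (cx,cy)=(0.2960,-0.9552)
member 3 (1-3): L=2.1149, (cx,cy)=(0.9996,0.0293)
member 4 (2-3): L=3.2259, (cx,cy)=(0.3738,0.9275)
member 5 (2-4): L=2.2020, (cx,cy)=(1.0000,0.0000)
member 6 (3-4): L=3.1534, (cx,cy)=(0.3158,-0.9488)
member 7 (3-5): L=1.9963, (cx,cy)=(0.9713,0.2379)
member 8 (4-5): L=3.5930, (cx,cy)=(0.2625,0.9649)
solve A·x = −loads:
  F[0-1] = -316.3354 N (compression)
  F[0-2] = -108.4559 N (compression)
  F[1-2] = +109.3093 N (tension)
  F[1-3] = +76.1320 N (tension)
  F[2-3] = -112.5733 N (compression)
  F[2-4] = -34.0140 N (compression)
  F[3-4] = +107.6914 N (tension)
  F[3-5] = +0.0000 N (tension)
  F[4-5] = -0.0000 N (compression)
  Rx@0 = +223.7700 N
  Ry@0 = +294.5687 N
  Ry@4 = -102.1787 N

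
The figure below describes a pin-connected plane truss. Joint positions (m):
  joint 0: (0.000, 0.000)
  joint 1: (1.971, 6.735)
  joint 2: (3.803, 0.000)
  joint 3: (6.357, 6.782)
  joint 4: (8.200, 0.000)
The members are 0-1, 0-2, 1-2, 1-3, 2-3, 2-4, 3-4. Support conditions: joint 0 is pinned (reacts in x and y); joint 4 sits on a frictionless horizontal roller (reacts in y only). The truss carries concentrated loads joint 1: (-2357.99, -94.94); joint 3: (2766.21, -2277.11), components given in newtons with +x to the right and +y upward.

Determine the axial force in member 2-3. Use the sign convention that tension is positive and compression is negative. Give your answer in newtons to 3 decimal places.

-172.996

N=5 nodes, M=7 members, R=3 reactions → 2N=10, M+R=10
member 0 (0-1): L=7.0175, (cx,cy)=(0.2809,0.9597)
member 1 (0-2): L=3.8030, (cx,cy)=(1.0000,0.0000)
member 2 (1-2): L=6.9797, (cx,cy)=(0.2625,-0.9649)
member 3 (1-3): L=4.3863, (cx,cy)=(0.9999,0.0107)
member 4 (2-3): L=7.2470, (cx,cy)=(0.3524,0.9358)
member 5 (2-4): L=4.3970, (cx,cy)=(1.0000,0.0000)
member 6 (3-4): L=7.0280, (cx,cy)=(0.2622,-0.9650)
solve A·x = −loads:
  F[0-1] = -242.5339 N (compression)
  F[0-2] = +476.3405 N (tension)
  F[1-2] = +167.7796 N (tension)
  F[1-3] = +2245.9605 N (tension)
  F[2-3] = -172.9964 N (compression)
  F[2-4] = +581.3464 N (tension)
  F[3-4] = -2216.8624 N (compression)
  Rx@0 = -408.2200 N
  Ry@0 = +232.7709 N
  Ry@4 = +2139.2791 N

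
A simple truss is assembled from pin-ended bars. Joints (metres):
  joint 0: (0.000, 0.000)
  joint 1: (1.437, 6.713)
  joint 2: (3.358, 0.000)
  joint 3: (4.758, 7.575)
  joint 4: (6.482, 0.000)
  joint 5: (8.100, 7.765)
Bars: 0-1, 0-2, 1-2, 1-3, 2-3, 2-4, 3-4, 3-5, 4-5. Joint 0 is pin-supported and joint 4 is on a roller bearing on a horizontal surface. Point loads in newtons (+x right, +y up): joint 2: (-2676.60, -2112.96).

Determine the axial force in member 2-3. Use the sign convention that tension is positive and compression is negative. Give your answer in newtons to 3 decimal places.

1238.319

N=6 nodes, M=9 members, R=3 reactions → 2N=12, M+R=12
member 0 (0-1): L=6.8651, (cx,cy)=(0.2093,0.9778)
member 1 (0-2): L=3.3580, (cx,cy)=(1.0000,0.0000)
member 2 (1-2): L=6.9825, (cx,cy)=(0.2751,-0.9614)
member 3 (1-3): L=3.4310, (cx,cy)=(0.9679,0.2512)
member 4 (2-3): L=7.7033, (cx,cy)=(0.1817,0.9833)
member 5 (2-4): L=3.1240, (cx,cy)=(1.0000,0.0000)
member 6 (3-4): L=7.7687, (cx,cy)=(0.2219,-0.9751)
member 7 (3-5): L=3.3474, (cx,cy)=(0.9984,0.0568)
member 8 (4-5): L=7.9318, (cx,cy)=(0.2040,0.9790)
solve A·x = −loads:
  F[0-1] = -1041.4113 N (compression)
  F[0-2] = -2458.6116 N (compression)
  F[1-2] = +931.1979 N (tension)
  F[1-3] = -489.8907 N (compression)
  F[2-3] = +1238.3191 N (tension)
  F[2-4] = +249.1251 N (tension)
  F[3-4] = -1122.6103 N (compression)
  F[3-5] = -0.0000 N (compression)
  F[4-5] = +0.0000 N (tension)
  Rx@0 = +2676.6000 N
  Ry@0 = +1018.3411 N
  Ry@4 = +1094.6189 N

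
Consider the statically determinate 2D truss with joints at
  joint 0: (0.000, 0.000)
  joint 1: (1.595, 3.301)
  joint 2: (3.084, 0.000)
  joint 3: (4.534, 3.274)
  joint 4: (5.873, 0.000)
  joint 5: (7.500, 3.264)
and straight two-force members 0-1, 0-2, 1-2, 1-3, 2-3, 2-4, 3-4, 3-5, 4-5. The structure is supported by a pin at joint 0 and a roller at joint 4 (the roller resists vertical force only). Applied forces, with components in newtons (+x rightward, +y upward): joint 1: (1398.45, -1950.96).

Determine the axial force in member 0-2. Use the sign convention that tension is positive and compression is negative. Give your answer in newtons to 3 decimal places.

N=6 nodes, M=9 members, R=3 reactions → 2N=12, M+R=12
member 0 (0-1): L=3.6661, (cx,cy)=(0.4351,0.9004)
member 1 (0-2): L=3.0840, (cx,cy)=(1.0000,0.0000)
member 2 (1-2): L=3.6213, (cx,cy)=(0.4112,-0.9116)
member 3 (1-3): L=2.9391, (cx,cy)=(1.0000,-0.0092)
member 4 (2-3): L=3.5807, (cx,cy)=(0.4049,0.9143)
member 5 (2-4): L=2.7890, (cx,cy)=(1.0000,0.0000)
member 6 (3-4): L=3.5372, (cx,cy)=(0.3785,-0.9256)
member 7 (3-5): L=2.9660, (cx,cy)=(1.0000,-0.0034)
member 8 (4-5): L=3.6470, (cx,cy)=(0.4461,0.8950)
solve A·x = −loads:
  F[0-1] = -705.3491 N (compression)
  F[0-2] = +1705.3205 N (tension)
  F[1-2] = -1432.2868 N (compression)
  F[1-3] = -1116.4403 N (compression)
  F[2-3] = +1427.9222 N (tension)
  F[2-4] = +538.1615 N (tension)
  F[3-4] = -1421.6588 N (compression)
  F[3-5] = -0.0000 N (compression)
  F[4-5] = +0.0000 N (tension)
  Rx@0 = -1398.4500 N
  Ry@0 = +635.0968 N
  Ry@4 = +1315.8632 N

1705.320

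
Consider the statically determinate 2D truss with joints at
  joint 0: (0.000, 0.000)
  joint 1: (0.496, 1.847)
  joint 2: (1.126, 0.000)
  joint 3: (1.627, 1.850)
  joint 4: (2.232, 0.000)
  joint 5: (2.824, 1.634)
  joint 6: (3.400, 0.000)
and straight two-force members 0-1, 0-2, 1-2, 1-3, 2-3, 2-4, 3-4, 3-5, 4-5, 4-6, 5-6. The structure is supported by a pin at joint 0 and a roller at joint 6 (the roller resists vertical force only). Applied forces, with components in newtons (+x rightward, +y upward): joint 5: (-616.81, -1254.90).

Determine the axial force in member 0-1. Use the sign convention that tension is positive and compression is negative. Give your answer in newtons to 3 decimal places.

-527.061

N=7 nodes, M=11 members, R=3 reactions → 2N=14, M+R=14
member 0 (0-1): L=1.9124, (cx,cy)=(0.2594,0.9658)
member 1 (0-2): L=1.1260, (cx,cy)=(1.0000,0.0000)
member 2 (1-2): L=1.9515, (cx,cy)=(0.3228,-0.9465)
member 3 (1-3): L=1.1310, (cx,cy)=(1.0000,0.0027)
member 4 (2-3): L=1.9166, (cx,cy)=(0.2614,0.9652)
member 5 (2-4): L=1.1060, (cx,cy)=(1.0000,0.0000)
member 6 (3-4): L=1.9464, (cx,cy)=(0.3108,-0.9505)
member 7 (3-5): L=1.2163, (cx,cy)=(0.9841,-0.1776)
member 8 (4-5): L=1.7379, (cx,cy)=(0.3406,0.9402)
member 9 (4-6): L=1.1680, (cx,cy)=(1.0000,0.0000)
member 10 (5-6): L=1.7326, (cx,cy)=(0.3325,-0.9431)
solve A·x = −loads:
  F[0-1] = -527.0614 N (compression)
  F[0-2] = -480.1142 N (compression)
  F[1-2] = +536.9543 N (tension)
  F[1-3] = -310.0421 N (compression)
  F[2-3] = -526.5098 N (compression)
  F[2-4] = -169.1419 N (compression)
  F[3-4] = +659.4633 N (tension)
  F[3-5] = -663.1887 N (compression)
  F[4-5] = -666.6669 N (compression)
  F[4-6] = +262.9273 N (tension)
  F[5-6] = -790.8591 N (compression)
  Rx@0 = +616.8100 N
  Ry@0 = +509.0265 N
  Ry@6 = +745.8735 N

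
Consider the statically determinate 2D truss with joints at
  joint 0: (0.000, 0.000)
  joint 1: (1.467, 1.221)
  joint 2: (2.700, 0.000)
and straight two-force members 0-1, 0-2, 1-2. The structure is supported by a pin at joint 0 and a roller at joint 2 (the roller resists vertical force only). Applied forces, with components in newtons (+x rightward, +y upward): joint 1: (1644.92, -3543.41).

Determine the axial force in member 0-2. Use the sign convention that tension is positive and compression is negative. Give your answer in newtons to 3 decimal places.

2695.354

N=3 nodes, M=3 members, R=3 reactions → 2N=6, M+R=6
member 0 (0-1): L=1.9086, (cx,cy)=(0.7686,0.6397)
member 1 (0-2): L=2.7000, (cx,cy)=(1.0000,0.0000)
member 2 (1-2): L=1.7353, (cx,cy)=(0.7106,-0.7036)
solve A·x = −loads:
  F[0-1] = -1366.6717 N (compression)
  F[0-2] = +2695.3543 N (tension)
  F[1-2] = -3793.3030 N (compression)
  Rx@0 = -1644.9200 N
  Ry@0 = +874.2879 N
  Ry@2 = +2669.1221 N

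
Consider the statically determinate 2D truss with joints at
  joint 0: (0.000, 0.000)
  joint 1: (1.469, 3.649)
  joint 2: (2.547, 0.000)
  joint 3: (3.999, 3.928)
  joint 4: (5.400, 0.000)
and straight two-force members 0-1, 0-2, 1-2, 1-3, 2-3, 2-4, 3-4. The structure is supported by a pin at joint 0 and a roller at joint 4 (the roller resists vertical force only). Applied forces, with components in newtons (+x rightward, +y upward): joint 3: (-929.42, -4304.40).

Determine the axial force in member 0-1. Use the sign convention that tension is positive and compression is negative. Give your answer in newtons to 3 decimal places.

-1932.646

N=5 nodes, M=7 members, R=3 reactions → 2N=10, M+R=10
member 0 (0-1): L=3.9336, (cx,cy)=(0.3734,0.9277)
member 1 (0-2): L=2.5470, (cx,cy)=(1.0000,0.0000)
member 2 (1-2): L=3.8049, (cx,cy)=(0.2833,-0.9590)
member 3 (1-3): L=2.5453, (cx,cy)=(0.9940,0.1096)
member 4 (2-3): L=4.1878, (cx,cy)=(0.3467,0.9380)
member 5 (2-4): L=2.8530, (cx,cy)=(1.0000,0.0000)
member 6 (3-4): L=4.1704, (cx,cy)=(0.3359,-0.9419)
solve A·x = −loads:
  F[0-1] = -1932.6459 N (compression)
  F[0-2] = -207.6737 N (compression)
  F[1-2] = +1730.0627 N (tension)
  F[1-3] = -1219.2520 N (compression)
  F[2-3] = -1768.9043 N (compression)
  F[2-4] = +895.8055 N (tension)
  F[3-4] = -2666.5527 N (compression)
  Rx@0 = +929.4200 N
  Ry@0 = +1792.8197 N
  Ry@4 = +2511.5803 N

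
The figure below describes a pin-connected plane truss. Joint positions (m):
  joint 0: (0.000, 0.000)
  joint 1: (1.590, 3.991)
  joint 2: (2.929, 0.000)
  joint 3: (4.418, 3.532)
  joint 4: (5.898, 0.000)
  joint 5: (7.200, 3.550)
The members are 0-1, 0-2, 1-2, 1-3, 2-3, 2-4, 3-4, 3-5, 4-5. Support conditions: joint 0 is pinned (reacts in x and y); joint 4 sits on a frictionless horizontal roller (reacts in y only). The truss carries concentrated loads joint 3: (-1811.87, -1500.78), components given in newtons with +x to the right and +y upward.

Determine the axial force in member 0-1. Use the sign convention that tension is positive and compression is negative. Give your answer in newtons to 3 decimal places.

N=6 nodes, M=9 members, R=3 reactions → 2N=12, M+R=12
member 0 (0-1): L=4.2961, (cx,cy)=(0.3701,0.9290)
member 1 (0-2): L=2.9290, (cx,cy)=(1.0000,0.0000)
member 2 (1-2): L=4.2096, (cx,cy)=(0.3181,-0.9481)
member 3 (1-3): L=2.8650, (cx,cy)=(0.9871,-0.1602)
member 4 (2-3): L=3.8330, (cx,cy)=(0.3885,0.9215)
member 5 (2-4): L=2.9690, (cx,cy)=(1.0000,0.0000)
member 6 (3-4): L=3.8295, (cx,cy)=(0.3865,-0.9223)
member 7 (3-5): L=2.7821, (cx,cy)=(1.0000,0.0065)
member 8 (4-5): L=3.7812, (cx,cy)=(0.3443,0.9388)
solve A·x = −loads:
  F[0-1] = -1573.3521 N (compression)
  F[0-2] = -1229.5629 N (compression)
  F[1-2] = +1735.9145 N (tension)
  F[1-3] = -1149.3125 N (compression)
  F[2-3] = -1786.0262 N (compression)
  F[2-4] = +16.4059 N (tension)
  F[3-4] = -42.4508 N (compression)
  F[3-5] = +0.0000 N (tension)
  F[4-5] = -0.0000 N (compression)
  Rx@0 = +1811.8700 N
  Ry@0 = +1461.6275 N
  Ry@4 = +39.1525 N

-1573.352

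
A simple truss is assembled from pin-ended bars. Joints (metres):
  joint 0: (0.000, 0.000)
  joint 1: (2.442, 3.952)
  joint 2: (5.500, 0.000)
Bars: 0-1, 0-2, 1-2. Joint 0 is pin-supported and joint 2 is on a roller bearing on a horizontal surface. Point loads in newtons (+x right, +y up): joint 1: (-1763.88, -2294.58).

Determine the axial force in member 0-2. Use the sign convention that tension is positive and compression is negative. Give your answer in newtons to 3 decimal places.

N=3 nodes, M=3 members, R=3 reactions → 2N=6, M+R=6
member 0 (0-1): L=4.6456, (cx,cy)=(0.5257,0.8507)
member 1 (0-2): L=5.5000, (cx,cy)=(1.0000,0.0000)
member 2 (1-2): L=4.9970, (cx,cy)=(0.6120,-0.7909)
solve A·x = −loads:
  F[0-1] = -2989.5688 N (compression)
  F[0-2] = -192.3897 N (compression)
  F[1-2] = +314.3770 N (tension)
  Rx@0 = +1763.8800 N
  Ry@0 = +2543.2144 N
  Ry@2 = -248.6344 N

-192.390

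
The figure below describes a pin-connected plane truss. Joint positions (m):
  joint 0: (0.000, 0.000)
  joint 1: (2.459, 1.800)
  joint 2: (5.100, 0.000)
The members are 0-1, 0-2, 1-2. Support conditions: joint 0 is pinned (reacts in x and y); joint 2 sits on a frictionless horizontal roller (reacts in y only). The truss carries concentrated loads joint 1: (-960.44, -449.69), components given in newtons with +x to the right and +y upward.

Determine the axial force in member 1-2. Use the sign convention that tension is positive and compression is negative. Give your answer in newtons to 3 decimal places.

216.903

N=3 nodes, M=3 members, R=3 reactions → 2N=6, M+R=6
member 0 (0-1): L=3.0474, (cx,cy)=(0.8069,0.5907)
member 1 (0-2): L=5.1000, (cx,cy)=(1.0000,0.0000)
member 2 (1-2): L=3.1961, (cx,cy)=(0.8263,-0.5632)
solve A·x = −loads:
  F[0-1] = -968.1399 N (compression)
  F[0-2] = -179.2325 N (compression)
  F[1-2] = +216.9027 N (tension)
  Rx@0 = +960.4400 N
  Ry@0 = +571.8477 N
  Ry@2 = -122.1577 N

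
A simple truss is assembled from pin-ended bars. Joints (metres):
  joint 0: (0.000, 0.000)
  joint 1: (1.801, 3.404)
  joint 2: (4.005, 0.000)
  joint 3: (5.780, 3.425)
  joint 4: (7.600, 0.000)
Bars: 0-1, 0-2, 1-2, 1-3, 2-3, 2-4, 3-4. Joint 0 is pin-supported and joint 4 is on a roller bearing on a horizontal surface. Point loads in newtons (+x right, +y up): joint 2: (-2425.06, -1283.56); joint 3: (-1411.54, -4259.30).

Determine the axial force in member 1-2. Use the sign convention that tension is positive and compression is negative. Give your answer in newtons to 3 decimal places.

2679.573

N=5 nodes, M=7 members, R=3 reactions → 2N=10, M+R=10
member 0 (0-1): L=3.8511, (cx,cy)=(0.4677,0.8839)
member 1 (0-2): L=4.0050, (cx,cy)=(1.0000,0.0000)
member 2 (1-2): L=4.0552, (cx,cy)=(0.5435,-0.8394)
member 3 (1-3): L=3.9791, (cx,cy)=(1.0000,0.0053)
member 4 (2-3): L=3.8576, (cx,cy)=(0.4601,0.8879)
member 5 (2-4): L=3.5950, (cx,cy)=(1.0000,0.0000)
member 6 (3-4): L=3.8785, (cx,cy)=(0.4692,-0.8831)
solve A·x = −loads:
  F[0-1] = -2560.5265 N (compression)
  F[0-2] = -2639.1416 N (compression)
  F[1-2] = +2679.5726 N (tension)
  F[1-3] = -2653.8341 N (compression)
  F[2-3] = -1087.6846 N (compression)
  F[2-4] = +1742.7313 N (tension)
  F[3-4] = -3713.8694 N (compression)
  Rx@0 = +3836.6000 N
  Ry@0 = +2263.2696 N
  Ry@4 = +3279.5904 N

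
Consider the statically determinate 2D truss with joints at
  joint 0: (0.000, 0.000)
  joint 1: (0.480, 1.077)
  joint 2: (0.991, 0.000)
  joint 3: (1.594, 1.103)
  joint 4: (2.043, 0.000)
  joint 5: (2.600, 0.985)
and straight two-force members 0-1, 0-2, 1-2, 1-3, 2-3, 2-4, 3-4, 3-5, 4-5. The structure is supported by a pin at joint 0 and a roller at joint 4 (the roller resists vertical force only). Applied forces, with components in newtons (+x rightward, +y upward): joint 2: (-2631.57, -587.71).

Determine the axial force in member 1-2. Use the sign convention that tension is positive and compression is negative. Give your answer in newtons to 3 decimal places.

327.850

N=6 nodes, M=9 members, R=3 reactions → 2N=12, M+R=12
member 0 (0-1): L=1.1791, (cx,cy)=(0.4071,0.9134)
member 1 (0-2): L=0.9910, (cx,cy)=(1.0000,0.0000)
member 2 (1-2): L=1.1921, (cx,cy)=(0.4287,-0.9035)
member 3 (1-3): L=1.1143, (cx,cy)=(0.9997,0.0233)
member 4 (2-3): L=1.2571, (cx,cy)=(0.4797,0.8774)
member 5 (2-4): L=1.0520, (cx,cy)=(1.0000,0.0000)
member 6 (3-4): L=1.1909, (cx,cy)=(0.3770,-0.9262)
member 7 (3-5): L=1.0129, (cx,cy)=(0.9932,-0.1165)
member 8 (4-5): L=1.1316, (cx,cy)=(0.4922,0.8705)
solve A·x = −loads:
  F[0-1] = -331.3245 N (compression)
  F[0-2] = -2496.6936 N (compression)
  F[1-2] = +327.8502 N (tension)
  F[1-3] = -275.4887 N (compression)
  F[2-3] = +332.2271 N (tension)
  F[2-4] = +116.0484 N (tension)
  F[3-4] = -307.7961 N (compression)
  F[3-5] = -0.0000 N (compression)
  F[4-5] = +0.0000 N (tension)
  Rx@0 = +2631.5700 N
  Ry@0 = +302.6289 N
  Ry@4 = +285.0811 N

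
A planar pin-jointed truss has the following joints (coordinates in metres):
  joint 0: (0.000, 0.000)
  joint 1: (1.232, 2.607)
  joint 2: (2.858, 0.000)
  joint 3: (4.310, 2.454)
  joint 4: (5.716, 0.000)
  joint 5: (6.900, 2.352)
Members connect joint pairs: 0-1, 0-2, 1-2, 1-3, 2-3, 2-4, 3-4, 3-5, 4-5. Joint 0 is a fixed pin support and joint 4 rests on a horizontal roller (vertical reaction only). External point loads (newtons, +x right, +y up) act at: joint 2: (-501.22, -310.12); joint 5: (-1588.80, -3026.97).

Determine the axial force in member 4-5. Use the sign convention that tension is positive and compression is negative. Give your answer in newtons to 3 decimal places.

-3391.683

N=6 nodes, M=9 members, R=3 reactions → 2N=12, M+R=12
member 0 (0-1): L=2.8834, (cx,cy)=(0.4273,0.9041)
member 1 (0-2): L=2.8580, (cx,cy)=(1.0000,0.0000)
member 2 (1-2): L=3.0725, (cx,cy)=(0.5292,-0.8485)
member 3 (1-3): L=3.0818, (cx,cy)=(0.9988,-0.0496)
member 4 (2-3): L=2.8514, (cx,cy)=(0.5092,0.8606)
member 5 (2-4): L=2.8580, (cx,cy)=(1.0000,0.0000)
member 6 (3-4): L=2.8282, (cx,cy)=(0.4971,-0.8677)
member 7 (3-5): L=2.5920, (cx,cy)=(0.9992,-0.0394)
member 8 (4-5): L=2.6332, (cx,cy)=(0.4496,0.8932)
solve A·x = −loads:
  F[0-1] = -201.0935 N (compression)
  F[0-2] = -2004.0995 N (compression)
  F[1-2] = +226.3293 N (tension)
  F[1-3] = -205.9499 N (compression)
  F[2-3] = +137.2030 N (tension)
  F[2-4] = -1452.9713 N (compression)
  F[3-4] = -144.9794 N (compression)
  F[3-5] = -63.8047 N (compression)
  F[4-5] = -3391.6833 N (compression)
  Rx@0 = +2090.0200 N
  Ry@0 = +181.8139 N
  Ry@4 = +3155.2761 N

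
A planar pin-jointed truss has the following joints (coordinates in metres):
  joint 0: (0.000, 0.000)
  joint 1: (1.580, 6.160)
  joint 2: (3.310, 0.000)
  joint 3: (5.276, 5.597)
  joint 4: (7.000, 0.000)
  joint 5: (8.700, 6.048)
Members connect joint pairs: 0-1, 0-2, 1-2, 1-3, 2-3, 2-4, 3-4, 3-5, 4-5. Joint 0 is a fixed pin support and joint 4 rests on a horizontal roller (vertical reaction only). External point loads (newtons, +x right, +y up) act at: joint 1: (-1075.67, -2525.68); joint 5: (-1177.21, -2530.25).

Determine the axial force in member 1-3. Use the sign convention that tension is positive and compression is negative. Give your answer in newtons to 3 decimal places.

9.717

N=6 nodes, M=9 members, R=3 reactions → 2N=12, M+R=12
member 0 (0-1): L=6.3594, (cx,cy)=(0.2485,0.9686)
member 1 (0-2): L=3.3100, (cx,cy)=(1.0000,0.0000)
member 2 (1-2): L=6.3983, (cx,cy)=(0.2704,-0.9628)
member 3 (1-3): L=3.7386, (cx,cy)=(0.9886,-0.1506)
member 4 (2-3): L=5.9322, (cx,cy)=(0.3314,0.9435)
member 5 (2-4): L=3.6900, (cx,cy)=(1.0000,0.0000)
member 6 (3-4): L=5.8565, (cx,cy)=(0.2944,-0.9557)
member 7 (3-5): L=3.4536, (cx,cy)=(0.9914,0.1306)
member 8 (4-5): L=6.2824, (cx,cy)=(0.2706,0.9627)
solve A·x = −loads:
  F[0-1] = -3411.7861 N (compression)
  F[0-2] = -1405.2183 N (compression)
  F[1-2] = +807.7510 N (tension)
  F[1-3] = +9.7166 N (tension)
  F[2-3] = -824.2449 N (compression)
  F[2-4] = -913.6536 N (compression)
  F[3-4] = +748.5564 N (tension)
  F[3-5] = -488.0915 N (compression)
  F[4-5] = -2562.0961 N (compression)
  Rx@0 = +2252.8800 N
  Ry@0 = +3304.8077 N
  Ry@4 = +1751.1223 N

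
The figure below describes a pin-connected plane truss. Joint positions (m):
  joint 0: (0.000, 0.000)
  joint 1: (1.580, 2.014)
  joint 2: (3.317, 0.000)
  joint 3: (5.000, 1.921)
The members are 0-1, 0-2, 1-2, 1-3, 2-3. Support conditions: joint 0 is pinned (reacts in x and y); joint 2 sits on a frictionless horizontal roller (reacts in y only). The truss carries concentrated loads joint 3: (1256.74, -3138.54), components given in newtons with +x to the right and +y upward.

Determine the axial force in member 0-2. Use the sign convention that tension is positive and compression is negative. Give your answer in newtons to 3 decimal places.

N=4 nodes, M=5 members, R=3 reactions → 2N=8, M+R=8
member 0 (0-1): L=2.5598, (cx,cy)=(0.6172,0.7868)
member 1 (0-2): L=3.3170, (cx,cy)=(1.0000,0.0000)
member 2 (1-2): L=2.6596, (cx,cy)=(0.6531,-0.7573)
member 3 (1-3): L=3.4213, (cx,cy)=(0.9996,-0.0272)
member 4 (2-3): L=2.5540, (cx,cy)=(0.6590,0.7522)
solve A·x = −loads:
  F[0-1] = +2949.0841 N (tension)
  F[0-2] = -563.5373 N (compression)
  F[1-2] = -3204.5550 N (compression)
  F[1-3] = +3914.6529 N (tension)
  F[2-3] = -4031.2052 N (compression)
  Rx@0 = -1256.7400 N
  Ry@0 = -2320.2775 N
  Ry@2 = +5458.8175 N

-563.537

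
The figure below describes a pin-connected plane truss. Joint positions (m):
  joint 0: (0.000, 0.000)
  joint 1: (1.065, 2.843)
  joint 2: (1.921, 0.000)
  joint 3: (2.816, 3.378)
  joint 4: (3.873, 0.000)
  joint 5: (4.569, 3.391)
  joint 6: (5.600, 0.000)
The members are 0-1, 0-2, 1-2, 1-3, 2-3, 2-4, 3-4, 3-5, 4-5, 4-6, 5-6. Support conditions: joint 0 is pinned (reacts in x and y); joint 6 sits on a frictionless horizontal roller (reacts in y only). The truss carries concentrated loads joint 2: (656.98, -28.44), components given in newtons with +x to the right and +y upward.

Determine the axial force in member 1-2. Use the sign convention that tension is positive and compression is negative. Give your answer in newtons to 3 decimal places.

N=7 nodes, M=11 members, R=3 reactions → 2N=14, M+R=14
member 0 (0-1): L=3.0359, (cx,cy)=(0.3508,0.9365)
member 1 (0-2): L=1.9210, (cx,cy)=(1.0000,0.0000)
member 2 (1-2): L=2.9691, (cx,cy)=(0.2883,-0.9575)
member 3 (1-3): L=1.8309, (cx,cy)=(0.9564,0.2922)
member 4 (2-3): L=3.4946, (cx,cy)=(0.2561,0.9666)
member 5 (2-4): L=1.9520, (cx,cy)=(1.0000,0.0000)
member 6 (3-4): L=3.5395, (cx,cy)=(0.2986,-0.9544)
member 7 (3-5): L=1.7530, (cx,cy)=(1.0000,0.0074)
member 8 (4-5): L=3.4617, (cx,cy)=(0.2011,0.9796)
member 9 (4-6): L=1.7270, (cx,cy)=(1.0000,0.0000)
member 10 (5-6): L=3.5443, (cx,cy)=(0.2909,-0.9568)
solve A·x = −loads:
  F[0-1] = -19.9520 N (compression)
  F[0-2] = +663.9791 N (tension)
  F[1-2] = +15.8236 N (tension)
  F[1-3] = -12.0888 N (compression)
  F[2-3] = +13.7468 N (tension)
  F[2-4] = +8.0404 N (tension)
  F[3-4] = -10.2611 N (compression)
  F[3-5] = -4.9763 N (compression)
  F[4-5] = +9.9970 N (tension)
  F[4-6] = +2.9662 N (tension)
  F[5-6] = -10.1969 N (compression)
  Rx@0 = -656.9800 N
  Ry@0 = +18.6841 N
  Ry@6 = +9.7559 N

15.824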